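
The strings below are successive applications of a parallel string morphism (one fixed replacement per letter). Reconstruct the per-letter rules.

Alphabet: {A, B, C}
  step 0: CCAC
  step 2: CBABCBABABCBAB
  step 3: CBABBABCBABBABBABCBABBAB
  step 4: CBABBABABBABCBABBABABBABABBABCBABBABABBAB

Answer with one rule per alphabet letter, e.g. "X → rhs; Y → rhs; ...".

A->B, B->AB, C->CB

  step 3 ⇒ step 4: CBABBABCBABBABBABCBABBAB ⇒ CB·AB·B·AB·AB·B·AB·CB·AB·B·AB·AB·B·AB·AB·B·AB·CB·AB·B·AB·AB·B·AB
    A ↦ B
    B ↦ AB
    C ↦ CB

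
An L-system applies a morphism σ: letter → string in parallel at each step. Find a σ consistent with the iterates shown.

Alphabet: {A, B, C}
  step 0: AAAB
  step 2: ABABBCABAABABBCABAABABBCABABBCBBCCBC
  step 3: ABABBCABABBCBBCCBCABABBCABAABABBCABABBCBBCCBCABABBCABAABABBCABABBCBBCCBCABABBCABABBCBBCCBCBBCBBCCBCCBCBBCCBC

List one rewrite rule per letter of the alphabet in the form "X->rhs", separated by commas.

  step 2 ⇒ step 3: ABABBCABAABABBCABAABABBCABABBCBBCCBC ⇒ ABA·BBC·ABA·BBC·BBC·CBC·ABA·BBC·ABA·ABA·BBC·ABA·BBC·BBC·CBC·ABA·BBC·ABA·ABA·BBC·ABA·BBC·BBC·CBC·ABA·BBC·ABA·BBC·BBC·CBC·BBC·BBC·CBC·CBC·BBC·CBC
    A ↦ ABA
    B ↦ BBC
    C ↦ CBC

A->ABA, B->BBC, C->CBC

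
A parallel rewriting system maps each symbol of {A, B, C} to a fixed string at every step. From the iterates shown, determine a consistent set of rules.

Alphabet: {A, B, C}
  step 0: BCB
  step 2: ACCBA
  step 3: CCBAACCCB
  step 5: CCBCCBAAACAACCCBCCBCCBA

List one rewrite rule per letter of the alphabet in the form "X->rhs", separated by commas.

A->CCB, B->C, C->A

  step 2 ⇒ step 3: ACCBA ⇒ CCB·A·A·C·CCB
    A ↦ CCB
    B ↦ C
    C ↦ A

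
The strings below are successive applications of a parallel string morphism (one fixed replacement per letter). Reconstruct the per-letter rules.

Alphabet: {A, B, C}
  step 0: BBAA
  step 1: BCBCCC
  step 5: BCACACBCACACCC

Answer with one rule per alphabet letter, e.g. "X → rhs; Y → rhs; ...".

A->C, B->BC, C->A

  step 0 ⇒ step 1: BBAA ⇒ BC·BC·C·C
    A ↦ C
    B ↦ BC
    C ↦ A  (constrained at step 1)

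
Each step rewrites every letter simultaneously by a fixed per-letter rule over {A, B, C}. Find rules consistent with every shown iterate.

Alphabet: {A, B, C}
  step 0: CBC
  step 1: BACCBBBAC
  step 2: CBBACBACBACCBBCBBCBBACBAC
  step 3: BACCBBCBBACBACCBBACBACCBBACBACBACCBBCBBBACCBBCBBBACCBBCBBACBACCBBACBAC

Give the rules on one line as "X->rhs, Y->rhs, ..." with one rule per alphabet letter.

A->AC, B->CBB, C->BAC

  step 2 ⇒ step 3: CBBACBACBACCBBCBBCBBACBAC ⇒ BAC·CBB·CBB·AC·BAC·CBB·AC·BAC·CBB·AC·BAC·BAC·CBB·CBB·BAC·CBB·CBB·BAC·CBB·CBB·AC·BAC·CBB·AC·BAC
    A ↦ AC
    B ↦ CBB
    C ↦ BAC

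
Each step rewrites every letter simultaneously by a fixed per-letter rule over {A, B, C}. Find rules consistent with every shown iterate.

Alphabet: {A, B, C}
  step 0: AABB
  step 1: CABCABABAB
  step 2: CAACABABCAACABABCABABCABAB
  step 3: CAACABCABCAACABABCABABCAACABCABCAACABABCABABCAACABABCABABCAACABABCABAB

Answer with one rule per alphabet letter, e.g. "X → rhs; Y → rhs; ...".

A->CAB, B->AB, C->CAA

  step 2 ⇒ step 3: CAACABABCAACABABCABABCABAB ⇒ CAA·CAB·CAB·CAA·CAB·AB·CAB·AB·CAA·CAB·CAB·CAA·CAB·AB·CAB·AB·CAA·CAB·AB·CAB·AB·CAA·CAB·AB·CAB·AB
    A ↦ CAB
    B ↦ AB
    C ↦ CAA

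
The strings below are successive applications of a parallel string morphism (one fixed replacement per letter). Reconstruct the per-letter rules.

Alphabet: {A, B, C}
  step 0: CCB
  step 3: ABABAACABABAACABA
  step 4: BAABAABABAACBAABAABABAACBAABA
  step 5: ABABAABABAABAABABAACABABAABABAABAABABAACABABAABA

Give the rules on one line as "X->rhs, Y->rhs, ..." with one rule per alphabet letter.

  step 4 ⇒ step 5: BAABAABABAACBAABAABABAACBAABA ⇒ A·BA·BA·A·BA·BA·A·BA·A·BA·BA·AC·A·BA·BA·A·BA·BA·A·BA·A·BA·BA·AC·A·BA·BA·A·BA
    A ↦ BA
    B ↦ A
    C ↦ AC

A->BA, B->A, C->AC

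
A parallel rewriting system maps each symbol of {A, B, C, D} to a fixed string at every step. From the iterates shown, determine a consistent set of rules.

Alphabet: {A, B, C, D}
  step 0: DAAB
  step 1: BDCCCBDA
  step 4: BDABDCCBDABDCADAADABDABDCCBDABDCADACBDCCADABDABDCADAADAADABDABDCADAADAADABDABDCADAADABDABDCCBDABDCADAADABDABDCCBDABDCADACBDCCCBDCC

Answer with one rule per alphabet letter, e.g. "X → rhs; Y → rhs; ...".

A->C, B->BDA, C->ADA, D->BDC

  step 0 ⇒ step 1: DAAB ⇒ BDC·C·C·BDA
    A ↦ C
    B ↦ BDA
    D ↦ BDC
    C ↦ ADA  (constrained at step 1)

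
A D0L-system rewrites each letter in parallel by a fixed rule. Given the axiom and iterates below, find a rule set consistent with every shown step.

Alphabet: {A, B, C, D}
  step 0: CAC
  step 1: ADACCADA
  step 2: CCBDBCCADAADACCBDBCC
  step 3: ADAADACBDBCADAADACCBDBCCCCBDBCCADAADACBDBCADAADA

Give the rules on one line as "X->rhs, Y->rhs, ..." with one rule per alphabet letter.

A->CC, B->C, C->ADA, D->BDB

  step 2 ⇒ step 3: CCBDBCCADAADACCBDBCC ⇒ ADA·ADA·C·BDB·C·ADA·ADA·CC·BDB·CC·CC·BDB·CC·ADA·ADA·C·BDB·C·ADA·ADA
    A ↦ CC
    B ↦ C
    C ↦ ADA
    D ↦ BDB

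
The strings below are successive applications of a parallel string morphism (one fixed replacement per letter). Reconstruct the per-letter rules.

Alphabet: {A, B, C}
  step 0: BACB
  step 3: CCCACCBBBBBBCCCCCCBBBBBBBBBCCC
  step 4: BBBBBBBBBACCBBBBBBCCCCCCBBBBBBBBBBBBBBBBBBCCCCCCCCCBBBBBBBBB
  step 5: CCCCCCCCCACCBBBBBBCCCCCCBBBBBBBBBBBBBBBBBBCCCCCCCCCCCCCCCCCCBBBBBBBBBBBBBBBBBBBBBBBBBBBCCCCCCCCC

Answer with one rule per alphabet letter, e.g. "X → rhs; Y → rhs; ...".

A->ACC, B->C, C->BBB

  step 4 ⇒ step 5: BBBBBBBBBACCBBBBBBCCCCCCBBBBBBBBBBBBBBBBBBCCCCCCCCCBBBBBBBBB ⇒ C·C·C·C·C·C·C·C·C·ACC·BBB·BBB·C·C·C·C·C·C·BBB·BBB·BBB·BBB·BBB·BBB·C·C·C·C·C·C·C·C·C·C·C·C·C·C·C·C·C·C·BBB·BBB·BBB·BBB·BBB·BBB·BBB·BBB·BBB·C·C·C·C·C·C·C·C·C
    A ↦ ACC
    B ↦ C
    C ↦ BBB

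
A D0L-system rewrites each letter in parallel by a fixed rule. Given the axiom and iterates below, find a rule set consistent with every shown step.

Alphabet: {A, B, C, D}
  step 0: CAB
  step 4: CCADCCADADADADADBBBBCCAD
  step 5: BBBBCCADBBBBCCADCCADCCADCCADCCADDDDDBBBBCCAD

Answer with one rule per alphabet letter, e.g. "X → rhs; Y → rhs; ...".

  step 4 ⇒ step 5: CCADCCADADADADADBBBBCCAD ⇒ BB·BB·CC·AD·BB·BB·CC·AD·CC·AD·CC·AD·CC·AD·CC·AD·D·D·D·D·BB·BB·CC·AD
    A ↦ CC
    B ↦ D
    C ↦ BB
    D ↦ AD

A->CC, B->D, C->BB, D->AD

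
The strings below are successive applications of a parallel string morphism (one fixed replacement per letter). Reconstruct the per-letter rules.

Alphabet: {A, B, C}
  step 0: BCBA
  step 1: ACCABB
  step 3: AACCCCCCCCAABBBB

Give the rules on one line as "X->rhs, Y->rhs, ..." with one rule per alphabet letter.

A->BB, B->A, C->CC

  step 0 ⇒ step 1: BCBA ⇒ A·CC·A·BB
    A ↦ BB
    B ↦ A
    C ↦ CC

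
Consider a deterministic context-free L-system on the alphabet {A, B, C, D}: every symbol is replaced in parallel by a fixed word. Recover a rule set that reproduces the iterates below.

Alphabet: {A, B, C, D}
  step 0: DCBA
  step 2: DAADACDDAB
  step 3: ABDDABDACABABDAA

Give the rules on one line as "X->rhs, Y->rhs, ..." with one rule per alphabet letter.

  step 2 ⇒ step 3: DAADACDDAB ⇒ AB·D·D·AB·D·AC·AB·AB·D·AA
    A ↦ D
    B ↦ AA
    C ↦ AC
    D ↦ AB

A->D, B->AA, C->AC, D->AB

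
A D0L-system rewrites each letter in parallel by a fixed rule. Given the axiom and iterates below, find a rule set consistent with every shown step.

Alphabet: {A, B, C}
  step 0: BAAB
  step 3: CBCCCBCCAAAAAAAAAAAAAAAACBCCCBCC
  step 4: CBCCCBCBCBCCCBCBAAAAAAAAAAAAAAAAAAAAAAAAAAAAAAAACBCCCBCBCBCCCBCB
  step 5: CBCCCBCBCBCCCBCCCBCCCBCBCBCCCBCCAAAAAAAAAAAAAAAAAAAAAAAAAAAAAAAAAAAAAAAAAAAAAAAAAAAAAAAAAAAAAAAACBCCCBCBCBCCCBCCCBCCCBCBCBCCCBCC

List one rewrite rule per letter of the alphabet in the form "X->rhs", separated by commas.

A->AA, B->CC, C->CB

  step 4 ⇒ step 5: CBCCCBCBCBCCCBCBAAAAAAAAAAAAAAAAAAAAAAAAAAAAAAAACBCCCBCBCBCCCBCB ⇒ CB·CC·CB·CB·CB·CC·CB·CC·CB·CC·CB·CB·CB·CC·CB·CC·AA·AA·AA·AA·AA·AA·AA·AA·AA·AA·AA·AA·AA·AA·AA·AA·AA·AA·AA·AA·AA·AA·AA·AA·AA·AA·AA·AA·AA·AA·AA·AA·CB·CC·CB·CB·CB·CC·CB·CC·CB·CC·CB·CB·CB·CC·CB·CC
    A ↦ AA
    B ↦ CC
    C ↦ CB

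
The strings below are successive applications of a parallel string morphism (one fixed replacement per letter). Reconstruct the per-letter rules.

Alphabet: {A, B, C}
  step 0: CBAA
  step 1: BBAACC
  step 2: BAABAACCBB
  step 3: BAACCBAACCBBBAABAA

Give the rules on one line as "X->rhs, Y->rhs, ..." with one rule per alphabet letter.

A->C, B->BAA, C->B

  step 2 ⇒ step 3: BAABAACCBB ⇒ BAA·C·C·BAA·C·C·B·B·BAA·BAA
    A ↦ C
    B ↦ BAA
    C ↦ B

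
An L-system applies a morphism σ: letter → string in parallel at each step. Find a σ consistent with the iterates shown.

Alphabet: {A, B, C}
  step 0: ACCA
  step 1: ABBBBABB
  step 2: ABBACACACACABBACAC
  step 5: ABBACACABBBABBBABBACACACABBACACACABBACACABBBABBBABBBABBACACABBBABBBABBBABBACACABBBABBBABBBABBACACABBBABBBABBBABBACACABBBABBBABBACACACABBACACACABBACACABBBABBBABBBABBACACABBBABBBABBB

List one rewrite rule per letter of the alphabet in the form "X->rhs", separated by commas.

A->ABB, B->AC, C->B

  step 1 ⇒ step 2: ABBBBABB ⇒ ABB·AC·AC·AC·AC·ABB·AC·AC
    A ↦ ABB
    B ↦ AC
  step 0 ⇒ step 1: ACCA ⇒ ABB·B·B·ABB
    C ↦ B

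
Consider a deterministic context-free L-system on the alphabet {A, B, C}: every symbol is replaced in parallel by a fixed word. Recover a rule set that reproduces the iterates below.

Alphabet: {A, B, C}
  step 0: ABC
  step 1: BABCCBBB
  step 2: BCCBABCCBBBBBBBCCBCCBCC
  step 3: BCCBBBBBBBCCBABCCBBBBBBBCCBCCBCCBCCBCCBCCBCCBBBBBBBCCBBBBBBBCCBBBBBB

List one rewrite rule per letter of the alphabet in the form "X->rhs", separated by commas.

  step 2 ⇒ step 3: BCCBABCCBBBBBBBCCBCCBCC ⇒ BCC·BBB·BBB·BCC·BA·BCC·BBB·BBB·BCC·BCC·BCC·BCC·BCC·BCC·BCC·BBB·BBB·BCC·BBB·BBB·BCC·BBB·BBB
    A ↦ BA
    B ↦ BCC
    C ↦ BBB

A->BA, B->BCC, C->BBB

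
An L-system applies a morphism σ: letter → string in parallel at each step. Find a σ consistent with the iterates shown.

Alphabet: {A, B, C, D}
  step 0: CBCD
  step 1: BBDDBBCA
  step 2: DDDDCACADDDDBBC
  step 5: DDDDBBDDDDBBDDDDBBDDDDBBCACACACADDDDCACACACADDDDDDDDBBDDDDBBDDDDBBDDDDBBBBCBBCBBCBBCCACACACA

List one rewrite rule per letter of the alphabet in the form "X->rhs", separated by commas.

  step 1 ⇒ step 2: BBDDBBCA ⇒ DD·DD·CA·CA·DD·DD·BB·C
    A ↦ C
    B ↦ DD
    C ↦ BB
    D ↦ CA

A->C, B->DD, C->BB, D->CA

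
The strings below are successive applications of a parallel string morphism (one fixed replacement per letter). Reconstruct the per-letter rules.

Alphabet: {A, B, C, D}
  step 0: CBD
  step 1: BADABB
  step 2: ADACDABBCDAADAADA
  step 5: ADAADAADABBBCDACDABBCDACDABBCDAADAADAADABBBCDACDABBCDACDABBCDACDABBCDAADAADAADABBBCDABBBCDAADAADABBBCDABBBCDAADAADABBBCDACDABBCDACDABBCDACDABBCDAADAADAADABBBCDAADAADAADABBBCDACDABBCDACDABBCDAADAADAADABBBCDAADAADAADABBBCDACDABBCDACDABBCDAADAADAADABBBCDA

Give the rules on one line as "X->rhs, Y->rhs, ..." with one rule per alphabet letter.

A->CDA, B->ADA, C->B, D->BB

  step 1 ⇒ step 2: BADABB ⇒ ADA·CDA·BB·CDA·ADA·ADA
    A ↦ CDA
    B ↦ ADA
    D ↦ BB
  step 0 ⇒ step 1: CBD ⇒ B·ADA·BB
    C ↦ B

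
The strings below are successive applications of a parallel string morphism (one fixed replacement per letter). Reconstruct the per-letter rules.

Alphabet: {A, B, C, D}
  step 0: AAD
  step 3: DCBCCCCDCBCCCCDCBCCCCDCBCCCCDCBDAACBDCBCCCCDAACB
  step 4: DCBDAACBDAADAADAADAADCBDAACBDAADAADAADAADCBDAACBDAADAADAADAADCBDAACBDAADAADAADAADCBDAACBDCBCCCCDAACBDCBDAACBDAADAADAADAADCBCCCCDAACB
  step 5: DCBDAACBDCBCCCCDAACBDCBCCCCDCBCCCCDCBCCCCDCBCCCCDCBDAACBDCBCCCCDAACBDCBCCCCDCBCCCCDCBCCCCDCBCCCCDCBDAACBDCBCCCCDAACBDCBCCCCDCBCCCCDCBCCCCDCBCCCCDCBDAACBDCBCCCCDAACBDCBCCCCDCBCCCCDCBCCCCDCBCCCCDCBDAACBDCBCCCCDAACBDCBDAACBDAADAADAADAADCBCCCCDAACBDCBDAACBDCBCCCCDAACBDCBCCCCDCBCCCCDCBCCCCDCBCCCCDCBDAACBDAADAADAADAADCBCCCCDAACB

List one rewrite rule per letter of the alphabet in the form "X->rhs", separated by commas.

  step 4 ⇒ step 5: DCBDAACBDAADAADAADAADCBDAACBDAADAADAADAADCBDAACBDAADAADAADAADCBDAACBDAADAADAADAADCBDAACBDCBCCCCDAACBDCBDAACBDAADAADAADAADCBCCCCDAACB ⇒ DCB·DAA·CB·DCB·CC·CC·DAA·CB·DCB·CC·CC·DCB·CC·CC·DCB·CC·CC·DCB·CC·CC·DCB·DAA·CB·DCB·CC·CC·DAA·CB·DCB·CC·CC·DCB·CC·CC·DCB·CC·CC·DCB·CC·CC·DCB·DAA·CB·DCB·CC·CC·DAA·CB·DCB·CC·CC·DCB·CC·CC·DCB·CC·CC·DCB·CC·CC·DCB·DAA·CB·DCB·CC·CC·DAA·CB·DCB·CC·CC·DCB·CC·CC·DCB·CC·CC·DCB·CC·CC·DCB·DAA·CB·DCB·CC·CC·DAA·CB·DCB·DAA·CB·DAA·DAA·DAA·DAA·DCB·CC·CC·DAA·CB·DCB·DAA·CB·DCB·CC·CC·DAA·CB·DCB·CC·CC·DCB·CC·CC·DCB·CC·CC·DCB·CC·CC·DCB·DAA·CB·DAA·DAA·DAA·DAA·DCB·CC·CC·DAA·CB
    A ↦ CC
    B ↦ CB
    C ↦ DAA
    D ↦ DCB

A->CC, B->CB, C->DAA, D->DCB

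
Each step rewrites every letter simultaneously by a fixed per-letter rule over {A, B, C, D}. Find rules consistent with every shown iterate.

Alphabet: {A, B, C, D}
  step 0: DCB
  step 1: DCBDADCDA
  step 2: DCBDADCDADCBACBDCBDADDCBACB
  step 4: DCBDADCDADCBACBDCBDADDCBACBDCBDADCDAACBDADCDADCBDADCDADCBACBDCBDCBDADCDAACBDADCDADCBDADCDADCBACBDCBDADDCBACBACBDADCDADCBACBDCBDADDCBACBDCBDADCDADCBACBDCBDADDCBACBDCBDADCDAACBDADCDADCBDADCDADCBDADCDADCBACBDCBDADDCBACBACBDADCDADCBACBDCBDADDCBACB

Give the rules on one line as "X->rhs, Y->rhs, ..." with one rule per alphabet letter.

  step 1 ⇒ step 2: DCBDADCDA ⇒ DCB·DAD·CDA·DCB·ACB·DCB·DAD·DCB·ACB
    A ↦ ACB
    B ↦ CDA
    C ↦ DAD
    D ↦ DCB

A->ACB, B->CDA, C->DAD, D->DCB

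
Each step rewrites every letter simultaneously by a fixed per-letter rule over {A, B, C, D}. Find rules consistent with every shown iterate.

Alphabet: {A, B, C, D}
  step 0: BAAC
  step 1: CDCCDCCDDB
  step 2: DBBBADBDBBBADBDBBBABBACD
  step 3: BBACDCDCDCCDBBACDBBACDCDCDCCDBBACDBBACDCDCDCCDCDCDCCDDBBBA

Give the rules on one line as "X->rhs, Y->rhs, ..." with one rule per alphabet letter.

A->CCD, B->CD, C->DB, D->BBA

  step 2 ⇒ step 3: DBBBADBDBBBADBDBBBABBACD ⇒ BBA·CD·CD·CD·CCD·BBA·CD·BBA·CD·CD·CD·CCD·BBA·CD·BBA·CD·CD·CD·CCD·CD·CD·CCD·DB·BBA
    A ↦ CCD
    B ↦ CD
    C ↦ DB
    D ↦ BBA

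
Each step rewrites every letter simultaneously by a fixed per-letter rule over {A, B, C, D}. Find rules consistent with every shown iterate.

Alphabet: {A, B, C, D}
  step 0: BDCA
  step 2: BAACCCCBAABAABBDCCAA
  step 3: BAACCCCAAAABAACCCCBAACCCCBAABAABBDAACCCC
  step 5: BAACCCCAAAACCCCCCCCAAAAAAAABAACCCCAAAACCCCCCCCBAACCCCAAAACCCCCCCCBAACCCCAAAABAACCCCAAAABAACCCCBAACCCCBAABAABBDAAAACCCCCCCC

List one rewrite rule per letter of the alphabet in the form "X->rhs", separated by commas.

  step 2 ⇒ step 3: BAACCCCBAABAABBDCCAA ⇒ BAA·CC·CC·A·A·A·A·BAA·CC·CC·BAA·CC·CC·BAA·BAA·BBD·A·A·CC·CC
    A ↦ CC
    B ↦ BAA
    C ↦ A
    D ↦ BBD

A->CC, B->BAA, C->A, D->BBD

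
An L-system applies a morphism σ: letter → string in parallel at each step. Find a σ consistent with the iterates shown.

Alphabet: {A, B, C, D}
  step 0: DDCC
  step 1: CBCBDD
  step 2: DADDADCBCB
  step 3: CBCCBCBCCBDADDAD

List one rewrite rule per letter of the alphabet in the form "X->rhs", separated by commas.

A->C, B->AD, C->D, D->CB

  step 2 ⇒ step 3: DADDADCBCB ⇒ CB·C·CB·CB·C·CB·D·AD·D·AD
    A ↦ C
    B ↦ AD
    C ↦ D
    D ↦ CB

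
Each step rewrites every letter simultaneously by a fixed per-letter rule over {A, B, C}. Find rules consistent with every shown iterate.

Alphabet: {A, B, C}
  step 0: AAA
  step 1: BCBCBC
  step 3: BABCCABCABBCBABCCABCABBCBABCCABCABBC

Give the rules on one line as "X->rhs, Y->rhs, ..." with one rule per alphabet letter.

  step 0 ⇒ step 1: AAA ⇒ BC·BC·BC
    A ↦ BC
    B ↦ CAB  (constrained at step 1)
    C ↦ BA  (constrained at step 1)

A->BC, B->CAB, C->BA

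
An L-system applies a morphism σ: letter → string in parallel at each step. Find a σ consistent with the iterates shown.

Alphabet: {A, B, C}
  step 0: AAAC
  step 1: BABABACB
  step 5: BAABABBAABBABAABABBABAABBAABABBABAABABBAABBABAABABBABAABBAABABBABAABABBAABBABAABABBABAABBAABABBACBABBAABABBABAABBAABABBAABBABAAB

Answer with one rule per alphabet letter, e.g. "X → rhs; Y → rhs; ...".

  step 0 ⇒ step 1: AAAC ⇒ BA·BA·BA·CB
    A ↦ BA
    C ↦ CB
    B ↦ AB  (constrained at step 1)

A->BA, B->AB, C->CB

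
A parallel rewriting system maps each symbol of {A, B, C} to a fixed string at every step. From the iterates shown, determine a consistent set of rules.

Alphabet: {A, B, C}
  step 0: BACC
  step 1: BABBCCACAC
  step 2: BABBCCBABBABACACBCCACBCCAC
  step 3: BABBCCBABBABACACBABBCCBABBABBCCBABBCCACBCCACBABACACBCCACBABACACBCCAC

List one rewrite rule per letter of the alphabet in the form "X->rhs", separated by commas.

  step 2 ⇒ step 3: BABBCCBABBABACACBCCACBCCAC ⇒ BAB·BCC·BAB·BAB·AC·AC·BAB·BCC·BAB·BAB·BCC·BAB·BCC·AC·BCC·AC·BAB·AC·AC·BCC·AC·BAB·AC·AC·BCC·AC
    A ↦ BCC
    B ↦ BAB
    C ↦ AC

A->BCC, B->BAB, C->AC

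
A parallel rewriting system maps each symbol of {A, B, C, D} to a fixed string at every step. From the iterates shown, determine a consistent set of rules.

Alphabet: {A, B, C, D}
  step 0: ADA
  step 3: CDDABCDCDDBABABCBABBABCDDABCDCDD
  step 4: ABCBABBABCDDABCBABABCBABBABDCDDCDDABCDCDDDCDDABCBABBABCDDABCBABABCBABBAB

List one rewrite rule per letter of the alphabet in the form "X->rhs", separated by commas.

  step 3 ⇒ step 4: CDDABCDCDDBABABCBABBABCDDABCDCDD ⇒ ABC·BAB·BAB·CD·D·ABC·BAB·ABC·BAB·BAB·D·CD·D·CD·D·ABC·D·CD·D·D·CD·D·ABC·BAB·BAB·CD·D·ABC·BAB·ABC·BAB·BAB
    A ↦ CD
    B ↦ D
    C ↦ ABC
    D ↦ BAB

A->CD, B->D, C->ABC, D->BAB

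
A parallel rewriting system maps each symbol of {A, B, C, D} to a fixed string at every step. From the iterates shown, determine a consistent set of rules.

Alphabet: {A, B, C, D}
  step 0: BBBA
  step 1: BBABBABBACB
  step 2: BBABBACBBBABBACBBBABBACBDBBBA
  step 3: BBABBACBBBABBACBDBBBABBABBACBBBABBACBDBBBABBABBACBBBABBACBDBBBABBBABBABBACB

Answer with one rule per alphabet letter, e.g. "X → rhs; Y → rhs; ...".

  step 2 ⇒ step 3: BBABBACBBBABBACBBBABBACBDBBBA ⇒ BBA·BBA·CB·BBA·BBA·CB·DB·BBA·BBA·BBA·CB·BBA·BBA·CB·DB·BBA·BBA·BBA·CB·BBA·BBA·CB·DB·BBA·B·BBA·BBA·BBA·CB
    A ↦ CB
    B ↦ BBA
    C ↦ DB
    D ↦ B

A->CB, B->BBA, C->DB, D->B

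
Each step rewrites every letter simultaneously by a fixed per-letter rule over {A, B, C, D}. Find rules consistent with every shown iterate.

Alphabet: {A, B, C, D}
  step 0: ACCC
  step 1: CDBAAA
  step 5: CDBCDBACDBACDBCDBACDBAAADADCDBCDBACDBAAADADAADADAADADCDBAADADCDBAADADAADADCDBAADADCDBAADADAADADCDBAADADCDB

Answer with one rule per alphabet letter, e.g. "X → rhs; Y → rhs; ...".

A->CDB, B->DAD, C->A, D->A

  step 0 ⇒ step 1: ACCC ⇒ CDB·A·A·A
    A ↦ CDB
    C ↦ A
    B ↦ DAD  (constrained at step 1)
    D ↦ A  (constrained at step 1)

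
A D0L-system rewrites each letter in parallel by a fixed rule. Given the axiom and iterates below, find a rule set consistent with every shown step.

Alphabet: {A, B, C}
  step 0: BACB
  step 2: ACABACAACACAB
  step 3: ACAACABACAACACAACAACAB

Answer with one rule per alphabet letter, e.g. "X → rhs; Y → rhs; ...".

  step 2 ⇒ step 3: ACABACAACACAB ⇒ AC·A·AC·AB·AC·A·AC·AC·A·AC·A·AC·AB
    A ↦ AC
    B ↦ AB
    C ↦ A

A->AC, B->AB, C->A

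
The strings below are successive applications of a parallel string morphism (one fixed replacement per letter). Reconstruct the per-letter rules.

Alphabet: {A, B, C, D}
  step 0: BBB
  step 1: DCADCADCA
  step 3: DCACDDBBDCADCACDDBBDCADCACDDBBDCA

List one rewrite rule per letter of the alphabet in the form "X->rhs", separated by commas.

  step 0 ⇒ step 1: BBB ⇒ DCA·DCA·DCA
    B ↦ DCA
    A ↦ B  (constrained at step 1)
    C ↦ CDD  (constrained at step 1)
    D ↦ B  (constrained at step 1)

A->B, B->DCA, C->CDD, D->B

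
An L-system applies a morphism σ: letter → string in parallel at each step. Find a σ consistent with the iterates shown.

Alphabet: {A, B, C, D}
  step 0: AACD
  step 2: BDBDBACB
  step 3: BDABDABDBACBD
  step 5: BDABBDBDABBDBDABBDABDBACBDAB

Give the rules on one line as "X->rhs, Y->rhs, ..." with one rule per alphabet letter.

  step 2 ⇒ step 3: BDBDBACB ⇒ BD·A·BD·A·BD·B·AC·BD
    A ↦ B
    B ↦ BD
    C ↦ AC
    D ↦ A

A->B, B->BD, C->AC, D->A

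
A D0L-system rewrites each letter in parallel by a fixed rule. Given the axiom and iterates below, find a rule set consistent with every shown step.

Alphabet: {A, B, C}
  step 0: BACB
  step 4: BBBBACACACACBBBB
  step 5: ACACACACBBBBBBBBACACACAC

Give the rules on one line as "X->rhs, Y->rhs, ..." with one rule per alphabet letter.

A->B, B->AC, C->B

  step 4 ⇒ step 5: BBBBACACACACBBBB ⇒ AC·AC·AC·AC·B·B·B·B·B·B·B·B·AC·AC·AC·AC
    A ↦ B
    B ↦ AC
    C ↦ B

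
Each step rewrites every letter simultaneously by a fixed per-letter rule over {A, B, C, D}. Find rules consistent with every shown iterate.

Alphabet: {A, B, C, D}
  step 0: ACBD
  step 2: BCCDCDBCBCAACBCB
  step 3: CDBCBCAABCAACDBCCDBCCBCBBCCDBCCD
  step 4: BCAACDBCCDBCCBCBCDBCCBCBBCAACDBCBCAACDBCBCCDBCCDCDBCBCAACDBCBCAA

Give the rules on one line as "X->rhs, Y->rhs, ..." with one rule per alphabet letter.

  step 3 ⇒ step 4: CDBCBCAABCAACDBCCDBCCBCBBCCDBCCD ⇒ BC·AA·CD·BC·CD·BC·CB·CB·CD·BC·CB·CB·BC·AA·CD·BC·BC·AA·CD·BC·BC·CD·BC·CD·CD·BC·BC·AA·CD·BC·BC·AA
    A ↦ CB
    B ↦ CD
    C ↦ BC
    D ↦ AA

A->CB, B->CD, C->BC, D->AA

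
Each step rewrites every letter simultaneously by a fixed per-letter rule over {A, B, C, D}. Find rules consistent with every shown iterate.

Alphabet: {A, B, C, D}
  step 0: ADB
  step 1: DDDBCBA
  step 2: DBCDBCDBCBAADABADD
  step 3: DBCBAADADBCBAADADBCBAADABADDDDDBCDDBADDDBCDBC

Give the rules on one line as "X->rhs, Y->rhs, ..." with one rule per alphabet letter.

A->DD, B->BA, C->ADA, D->DBC

  step 2 ⇒ step 3: DBCDBCDBCBAADABADD ⇒ DBC·BA·ADA·DBC·BA·ADA·DBC·BA·ADA·BA·DD·DD·DBC·DD·BA·DD·DBC·DBC
    A ↦ DD
    B ↦ BA
    C ↦ ADA
    D ↦ DBC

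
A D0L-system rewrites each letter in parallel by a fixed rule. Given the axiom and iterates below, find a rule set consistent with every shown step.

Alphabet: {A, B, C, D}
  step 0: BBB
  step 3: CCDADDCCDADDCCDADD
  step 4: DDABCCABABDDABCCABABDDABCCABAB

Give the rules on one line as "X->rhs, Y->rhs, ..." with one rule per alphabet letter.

  step 3 ⇒ step 4: CCDADDCCDADDCCDADD ⇒ D·D·AB·CC·AB·AB·D·D·AB·CC·AB·AB·D·D·AB·CC·AB·AB
    A ↦ CC
    C ↦ D
    D ↦ AB
    B ↦ DA  (constrained at step 0)

A->CC, B->DA, C->D, D->AB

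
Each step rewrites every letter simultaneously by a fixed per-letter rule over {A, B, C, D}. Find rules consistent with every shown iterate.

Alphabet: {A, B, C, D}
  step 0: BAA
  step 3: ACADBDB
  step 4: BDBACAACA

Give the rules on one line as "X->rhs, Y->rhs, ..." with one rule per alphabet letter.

A->B, B->CA, C->D, D->A

  step 3 ⇒ step 4: ACADBDB ⇒ B·D·B·A·CA·A·CA
    A ↦ B
    B ↦ CA
    C ↦ D
    D ↦ A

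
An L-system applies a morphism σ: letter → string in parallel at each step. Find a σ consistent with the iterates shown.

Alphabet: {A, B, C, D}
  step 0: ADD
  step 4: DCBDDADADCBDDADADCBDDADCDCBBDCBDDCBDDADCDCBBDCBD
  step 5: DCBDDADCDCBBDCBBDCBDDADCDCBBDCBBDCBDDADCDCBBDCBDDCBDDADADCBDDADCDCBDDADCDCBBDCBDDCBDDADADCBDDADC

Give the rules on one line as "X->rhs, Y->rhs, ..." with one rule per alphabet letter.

A->BB, B->DA, C->BD, D->DC

  step 4 ⇒ step 5: DCBDDADADCBDDADADCBDDADCDCBBDCBDDCBDDADCDCBBDCBD ⇒ DC·BD·DA·DC·DC·BB·DC·BB·DC·BD·DA·DC·DC·BB·DC·BB·DC·BD·DA·DC·DC·BB·DC·BD·DC·BD·DA·DA·DC·BD·DA·DC·DC·BD·DA·DC·DC·BB·DC·BD·DC·BD·DA·DA·DC·BD·DA·DC
    A ↦ BB
    B ↦ DA
    C ↦ BD
    D ↦ DC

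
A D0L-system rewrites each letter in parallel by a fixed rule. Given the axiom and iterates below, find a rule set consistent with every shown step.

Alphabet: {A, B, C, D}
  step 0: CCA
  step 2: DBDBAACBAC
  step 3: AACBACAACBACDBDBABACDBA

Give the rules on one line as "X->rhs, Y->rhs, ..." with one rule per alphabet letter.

A->DB, B->BAC, C->A, D->AAC

  step 2 ⇒ step 3: DBDBAACBAC ⇒ AAC·BAC·AAC·BAC·DB·DB·A·BAC·DB·A
    A ↦ DB
    B ↦ BAC
    C ↦ A
    D ↦ AAC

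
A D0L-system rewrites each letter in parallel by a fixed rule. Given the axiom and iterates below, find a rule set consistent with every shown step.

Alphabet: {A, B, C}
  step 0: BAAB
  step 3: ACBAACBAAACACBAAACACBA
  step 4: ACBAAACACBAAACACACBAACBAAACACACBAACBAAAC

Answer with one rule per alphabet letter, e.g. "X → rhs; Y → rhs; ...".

A->AC, B->A, C->BA

  step 3 ⇒ step 4: ACBAACBAAACACBAAACACBA ⇒ AC·BA·A·AC·AC·BA·A·AC·AC·AC·BA·AC·BA·A·AC·AC·AC·BA·AC·BA·A·AC
    A ↦ AC
    B ↦ A
    C ↦ BA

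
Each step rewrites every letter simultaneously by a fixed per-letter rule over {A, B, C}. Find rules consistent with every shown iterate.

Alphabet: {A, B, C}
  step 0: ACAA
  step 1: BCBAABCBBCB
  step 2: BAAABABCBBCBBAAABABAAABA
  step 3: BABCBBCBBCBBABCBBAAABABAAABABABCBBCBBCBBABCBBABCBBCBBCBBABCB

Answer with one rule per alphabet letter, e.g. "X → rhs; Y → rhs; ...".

A->BCB, B->BA, C->AA

  step 2 ⇒ step 3: BAAABABCBBCBBAAABABAAABA ⇒ BA·BCB·BCB·BCB·BA·BCB·BA·AA·BA·BA·AA·BA·BA·BCB·BCB·BCB·BA·BCB·BA·BCB·BCB·BCB·BA·BCB
    A ↦ BCB
    B ↦ BA
    C ↦ AA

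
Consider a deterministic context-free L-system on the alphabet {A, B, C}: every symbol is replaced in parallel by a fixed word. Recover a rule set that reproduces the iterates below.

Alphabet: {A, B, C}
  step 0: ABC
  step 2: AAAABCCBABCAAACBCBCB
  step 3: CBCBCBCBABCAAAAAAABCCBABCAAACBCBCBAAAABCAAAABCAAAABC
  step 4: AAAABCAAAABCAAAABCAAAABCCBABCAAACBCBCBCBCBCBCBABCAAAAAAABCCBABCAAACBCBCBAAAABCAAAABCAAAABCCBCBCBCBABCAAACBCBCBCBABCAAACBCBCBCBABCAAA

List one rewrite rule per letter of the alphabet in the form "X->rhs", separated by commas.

A->CB, B->ABC, C->AAA

  step 3 ⇒ step 4: CBCBCBCBABCAAAAAAABCCBABCAAACBCBCBAAAABCAAAABCAAAABC ⇒ AAA·ABC·AAA·ABC·AAA·ABC·AAA·ABC·CB·ABC·AAA·CB·CB·CB·CB·CB·CB·CB·ABC·AAA·AAA·ABC·CB·ABC·AAA·CB·CB·CB·AAA·ABC·AAA·ABC·AAA·ABC·CB·CB·CB·CB·ABC·AAA·CB·CB·CB·CB·ABC·AAA·CB·CB·CB·CB·ABC·AAA
    A ↦ CB
    B ↦ ABC
    C ↦ AAA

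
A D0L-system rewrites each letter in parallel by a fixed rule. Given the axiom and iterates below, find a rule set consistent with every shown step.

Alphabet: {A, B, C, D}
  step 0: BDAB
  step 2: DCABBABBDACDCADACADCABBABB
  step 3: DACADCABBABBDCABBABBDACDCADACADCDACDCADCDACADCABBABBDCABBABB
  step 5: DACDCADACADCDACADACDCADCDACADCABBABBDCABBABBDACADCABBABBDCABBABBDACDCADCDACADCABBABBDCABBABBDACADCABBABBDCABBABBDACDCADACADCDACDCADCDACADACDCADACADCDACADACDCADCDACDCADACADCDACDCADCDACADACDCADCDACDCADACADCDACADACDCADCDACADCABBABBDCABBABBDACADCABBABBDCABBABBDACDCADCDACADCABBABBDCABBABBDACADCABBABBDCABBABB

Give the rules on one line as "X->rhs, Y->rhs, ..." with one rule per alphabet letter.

  step 2 ⇒ step 3: DCABBABBDACDCADACADCABBABB ⇒ DAC·A·DC·ABB·ABB·DC·ABB·ABB·DAC·DC·A·DAC·A·DC·DAC·DC·A·DC·DAC·A·DC·ABB·ABB·DC·ABB·ABB
    A ↦ DC
    B ↦ ABB
    C ↦ A
    D ↦ DAC

A->DC, B->ABB, C->A, D->DAC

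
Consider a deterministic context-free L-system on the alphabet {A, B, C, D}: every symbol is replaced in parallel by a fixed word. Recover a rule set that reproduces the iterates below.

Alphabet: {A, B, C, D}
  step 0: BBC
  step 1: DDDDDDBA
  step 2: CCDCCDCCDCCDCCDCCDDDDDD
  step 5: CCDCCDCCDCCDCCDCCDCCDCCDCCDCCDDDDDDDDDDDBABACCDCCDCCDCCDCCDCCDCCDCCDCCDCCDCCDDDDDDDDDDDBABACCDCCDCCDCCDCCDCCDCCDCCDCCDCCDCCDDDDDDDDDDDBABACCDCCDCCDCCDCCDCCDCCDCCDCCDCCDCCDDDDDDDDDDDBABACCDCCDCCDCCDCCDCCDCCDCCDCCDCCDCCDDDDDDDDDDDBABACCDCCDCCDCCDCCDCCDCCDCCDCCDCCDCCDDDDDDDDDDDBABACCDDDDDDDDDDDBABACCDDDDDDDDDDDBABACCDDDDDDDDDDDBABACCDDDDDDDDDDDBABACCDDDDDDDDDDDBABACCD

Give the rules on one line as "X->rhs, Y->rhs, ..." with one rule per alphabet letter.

A->DD, B->DDD, C->BA, D->CCD

  step 1 ⇒ step 2: DDDDDDBA ⇒ CCD·CCD·CCD·CCD·CCD·CCD·DDD·DD
    A ↦ DD
    B ↦ DDD
    D ↦ CCD
  step 0 ⇒ step 1: BBC ⇒ DDD·DDD·BA
    C ↦ BA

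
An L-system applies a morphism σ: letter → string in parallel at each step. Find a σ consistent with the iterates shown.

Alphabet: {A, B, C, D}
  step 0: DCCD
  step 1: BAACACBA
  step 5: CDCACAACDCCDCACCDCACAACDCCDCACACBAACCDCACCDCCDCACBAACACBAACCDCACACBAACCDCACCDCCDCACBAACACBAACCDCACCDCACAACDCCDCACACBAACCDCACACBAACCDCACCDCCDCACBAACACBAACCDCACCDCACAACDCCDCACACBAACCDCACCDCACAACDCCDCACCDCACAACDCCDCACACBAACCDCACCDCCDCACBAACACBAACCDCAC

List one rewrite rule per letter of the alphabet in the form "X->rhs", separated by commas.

A->CDC, B->AA, C->AC, D->BA

  step 0 ⇒ step 1: DCCD ⇒ BA·AC·AC·BA
    C ↦ AC
    D ↦ BA
    A ↦ CDC  (constrained at step 1)
    B ↦ AA  (constrained at step 1)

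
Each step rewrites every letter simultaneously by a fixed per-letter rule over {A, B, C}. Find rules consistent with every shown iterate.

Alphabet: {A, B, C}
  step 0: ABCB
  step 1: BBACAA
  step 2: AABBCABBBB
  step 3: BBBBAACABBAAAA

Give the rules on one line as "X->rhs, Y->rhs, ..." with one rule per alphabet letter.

A->BB, B->A, C->CA

  step 2 ⇒ step 3: AABBCABBBB ⇒ BB·BB·A·A·CA·BB·A·A·A·A
    A ↦ BB
    B ↦ A
    C ↦ CA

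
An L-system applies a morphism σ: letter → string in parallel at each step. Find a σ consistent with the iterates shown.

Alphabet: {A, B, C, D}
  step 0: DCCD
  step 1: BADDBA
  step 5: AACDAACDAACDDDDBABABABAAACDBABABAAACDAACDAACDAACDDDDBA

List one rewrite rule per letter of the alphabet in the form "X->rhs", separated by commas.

A->D, B->AAC, C->D, D->BA

  step 0 ⇒ step 1: DCCD ⇒ BA·D·D·BA
    C ↦ D
    D ↦ BA
    A ↦ D  (constrained at step 1)
    B ↦ AAC  (constrained at step 1)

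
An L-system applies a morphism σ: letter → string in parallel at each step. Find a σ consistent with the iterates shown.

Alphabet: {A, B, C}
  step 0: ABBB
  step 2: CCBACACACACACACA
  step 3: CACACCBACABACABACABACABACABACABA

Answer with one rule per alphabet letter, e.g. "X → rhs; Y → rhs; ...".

A->BA, B->CC, C->CA

  step 2 ⇒ step 3: CCBACACACACACACA ⇒ CA·CA·CC·BA·CA·BA·CA·BA·CA·BA·CA·BA·CA·BA·CA·BA
    A ↦ BA
    B ↦ CC
    C ↦ CA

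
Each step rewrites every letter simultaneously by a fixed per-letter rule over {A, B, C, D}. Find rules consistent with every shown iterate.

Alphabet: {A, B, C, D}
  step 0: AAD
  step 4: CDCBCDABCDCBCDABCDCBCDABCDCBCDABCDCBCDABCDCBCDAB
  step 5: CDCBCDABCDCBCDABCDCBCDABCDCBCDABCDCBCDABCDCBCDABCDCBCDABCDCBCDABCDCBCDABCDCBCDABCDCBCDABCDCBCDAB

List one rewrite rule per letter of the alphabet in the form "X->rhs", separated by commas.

A->CD, B->AB, C->CD, D->CB

  step 4 ⇒ step 5: CDCBCDABCDCBCDABCDCBCDABCDCBCDABCDCBCDABCDCBCDAB ⇒ CD·CB·CD·AB·CD·CB·CD·AB·CD·CB·CD·AB·CD·CB·CD·AB·CD·CB·CD·AB·CD·CB·CD·AB·CD·CB·CD·AB·CD·CB·CD·AB·CD·CB·CD·AB·CD·CB·CD·AB·CD·CB·CD·AB·CD·CB·CD·AB
    A ↦ CD
    B ↦ AB
    C ↦ CD
    D ↦ CB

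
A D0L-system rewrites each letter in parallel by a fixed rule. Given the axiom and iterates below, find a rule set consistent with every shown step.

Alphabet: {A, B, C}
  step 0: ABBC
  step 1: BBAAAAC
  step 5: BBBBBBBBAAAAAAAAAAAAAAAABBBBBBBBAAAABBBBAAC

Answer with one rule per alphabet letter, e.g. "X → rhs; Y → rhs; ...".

  step 0 ⇒ step 1: ABBC ⇒ BB·A·A·AAC
    A ↦ BB
    B ↦ A
    C ↦ AAC

A->BB, B->A, C->AAC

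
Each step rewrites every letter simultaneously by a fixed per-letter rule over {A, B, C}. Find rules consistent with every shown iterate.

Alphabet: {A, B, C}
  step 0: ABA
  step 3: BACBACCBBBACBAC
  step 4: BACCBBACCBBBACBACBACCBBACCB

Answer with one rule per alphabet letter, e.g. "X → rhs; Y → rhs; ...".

A->C, B->BAC, C->B

  step 3 ⇒ step 4: BACBACCBBBACBAC ⇒ BAC·C·B·BAC·C·B·B·BAC·BAC·BAC·C·B·BAC·C·B
    A ↦ C
    B ↦ BAC
    C ↦ B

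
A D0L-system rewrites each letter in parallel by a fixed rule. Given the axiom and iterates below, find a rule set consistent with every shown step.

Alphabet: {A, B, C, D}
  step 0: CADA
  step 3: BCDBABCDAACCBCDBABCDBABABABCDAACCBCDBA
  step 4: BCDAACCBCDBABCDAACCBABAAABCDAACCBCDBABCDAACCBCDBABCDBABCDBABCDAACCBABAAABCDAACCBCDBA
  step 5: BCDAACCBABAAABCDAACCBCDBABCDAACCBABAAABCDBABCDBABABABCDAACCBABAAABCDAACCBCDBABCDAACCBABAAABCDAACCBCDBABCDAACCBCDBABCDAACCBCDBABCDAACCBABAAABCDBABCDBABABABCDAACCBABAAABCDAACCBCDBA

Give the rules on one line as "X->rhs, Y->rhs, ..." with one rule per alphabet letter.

A->BA, B->BCD, C->A, D->ACC

  step 4 ⇒ step 5: BCDAACCBCDBABCDAACCBABAAABCDAACCBCDBABCDAACCBCDBABCDBABCDBABCDAACCBABAAABCDAACCBCDBA ⇒ BCD·A·ACC·BA·BA·A·A·BCD·A·ACC·BCD·BA·BCD·A·ACC·BA·BA·A·A·BCD·BA·BCD·BA·BA·BA·BCD·A·ACC·BA·BA·A·A·BCD·A·ACC·BCD·BA·BCD·A·ACC·BA·BA·A·A·BCD·A·ACC·BCD·BA·BCD·A·ACC·BCD·BA·BCD·A·ACC·BCD·BA·BCD·A·ACC·BA·BA·A·A·BCD·BA·BCD·BA·BA·BA·BCD·A·ACC·BA·BA·A·A·BCD·A·ACC·BCD·BA
    A ↦ BA
    B ↦ BCD
    C ↦ A
    D ↦ ACC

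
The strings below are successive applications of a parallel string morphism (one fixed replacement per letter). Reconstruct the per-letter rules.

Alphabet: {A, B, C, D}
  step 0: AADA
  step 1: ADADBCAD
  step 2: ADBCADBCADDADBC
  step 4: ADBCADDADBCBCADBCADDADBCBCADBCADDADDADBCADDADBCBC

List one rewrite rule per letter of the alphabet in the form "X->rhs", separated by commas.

A->AD, B->A, C->DD, D->BC

  step 1 ⇒ step 2: ADADBCAD ⇒ AD·BC·AD·BC·A·DD·AD·BC
    A ↦ AD
    B ↦ A
    C ↦ DD
    D ↦ BC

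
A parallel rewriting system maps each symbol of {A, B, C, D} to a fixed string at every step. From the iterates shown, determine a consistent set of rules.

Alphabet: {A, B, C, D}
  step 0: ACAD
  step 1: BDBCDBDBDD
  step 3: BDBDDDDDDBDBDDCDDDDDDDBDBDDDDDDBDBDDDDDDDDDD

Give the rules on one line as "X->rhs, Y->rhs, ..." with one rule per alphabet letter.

  step 0 ⇒ step 1: ACAD ⇒ BDB·CD·BDB·DD
    A ↦ BDB
    C ↦ CD
    D ↦ DD
    B ↦ AD  (constrained at step 1)

A->BDB, B->AD, C->CD, D->DD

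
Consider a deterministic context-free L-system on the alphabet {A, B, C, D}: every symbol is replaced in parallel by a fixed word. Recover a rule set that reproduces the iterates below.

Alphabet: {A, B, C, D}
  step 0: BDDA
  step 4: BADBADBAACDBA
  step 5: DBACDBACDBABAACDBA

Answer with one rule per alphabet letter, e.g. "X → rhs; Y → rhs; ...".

  step 4 ⇒ step 5: BADBADBAACDBA ⇒ D·BA·C·D·BA·C·D·BA·BA·A·C·D·BA
    A ↦ BA
    B ↦ D
    C ↦ A
    D ↦ C

A->BA, B->D, C->A, D->C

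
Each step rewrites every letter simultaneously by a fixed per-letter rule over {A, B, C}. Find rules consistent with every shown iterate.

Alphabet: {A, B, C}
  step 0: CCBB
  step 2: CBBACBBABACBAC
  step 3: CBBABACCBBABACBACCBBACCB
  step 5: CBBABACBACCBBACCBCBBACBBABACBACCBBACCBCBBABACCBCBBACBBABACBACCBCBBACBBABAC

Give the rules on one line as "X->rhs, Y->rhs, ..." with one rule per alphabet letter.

A->C, B->BA, C->CB

  step 2 ⇒ step 3: CBBACBBABACBAC ⇒ CB·BA·BA·C·CB·BA·BA·C·BA·C·CB·BA·C·CB
    A ↦ C
    B ↦ BA
    C ↦ CB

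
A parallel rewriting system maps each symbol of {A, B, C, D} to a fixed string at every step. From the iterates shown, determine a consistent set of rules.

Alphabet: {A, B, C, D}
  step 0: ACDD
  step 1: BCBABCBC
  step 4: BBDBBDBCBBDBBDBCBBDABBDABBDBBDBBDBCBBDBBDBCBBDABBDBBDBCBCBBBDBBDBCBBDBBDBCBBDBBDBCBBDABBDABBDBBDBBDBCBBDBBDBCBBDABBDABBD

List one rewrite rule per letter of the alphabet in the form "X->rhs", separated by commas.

A->BCB, B->BBD, C->A, D->BC

  step 0 ⇒ step 1: ACDD ⇒ BCB·A·BC·BC
    A ↦ BCB
    C ↦ A
    D ↦ BC
    B ↦ BBD  (constrained at step 1)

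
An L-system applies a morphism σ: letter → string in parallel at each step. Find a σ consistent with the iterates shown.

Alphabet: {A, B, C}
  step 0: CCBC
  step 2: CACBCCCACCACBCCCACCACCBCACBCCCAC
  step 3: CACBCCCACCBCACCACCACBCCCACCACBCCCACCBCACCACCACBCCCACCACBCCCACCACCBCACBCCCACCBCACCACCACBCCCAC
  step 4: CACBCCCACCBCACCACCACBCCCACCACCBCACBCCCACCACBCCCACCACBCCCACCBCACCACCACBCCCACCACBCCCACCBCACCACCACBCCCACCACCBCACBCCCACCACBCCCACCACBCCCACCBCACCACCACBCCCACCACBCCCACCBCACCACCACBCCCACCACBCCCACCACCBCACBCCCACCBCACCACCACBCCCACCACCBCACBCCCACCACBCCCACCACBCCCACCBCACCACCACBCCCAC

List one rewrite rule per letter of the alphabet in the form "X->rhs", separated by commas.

  step 3 ⇒ step 4: CACBCCCACCBCACCACCACBCCCACCACBCCCACCBCACCACCACBCCCACCACBCCCACCACCBCACBCCCACCBCACCACCACBCCCAC ⇒ CAC·BCC·CAC·CB·CAC·CAC·CAC·BCC·CAC·CAC·CB·CAC·BCC·CAC·CAC·BCC·CAC·CAC·BCC·CAC·CB·CAC·CAC·CAC·BCC·CAC·CAC·BCC·CAC·CB·CAC·CAC·CAC·BCC·CAC·CAC·CB·CAC·BCC·CAC·CAC·BCC·CAC·CAC·BCC·CAC·CB·CAC·CAC·CAC·BCC·CAC·CAC·BCC·CAC·CB·CAC·CAC·CAC·BCC·CAC·CAC·BCC·CAC·CAC·CB·CAC·BCC·CAC·CB·CAC·CAC·CAC·BCC·CAC·CAC·CB·CAC·BCC·CAC·CAC·BCC·CAC·CAC·BCC·CAC·CB·CAC·CAC·CAC·BCC·CAC
    A ↦ BCC
    B ↦ CB
    C ↦ CAC

A->BCC, B->CB, C->CAC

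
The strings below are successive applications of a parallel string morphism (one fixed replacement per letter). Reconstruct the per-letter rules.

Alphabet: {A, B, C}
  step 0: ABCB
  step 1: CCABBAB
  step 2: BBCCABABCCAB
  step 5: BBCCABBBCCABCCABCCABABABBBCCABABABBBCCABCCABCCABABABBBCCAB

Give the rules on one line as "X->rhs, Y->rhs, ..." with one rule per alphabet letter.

A->CC, B->AB, C->B

  step 1 ⇒ step 2: CCABBAB ⇒ B·B·CC·AB·AB·CC·AB
    A ↦ CC
    B ↦ AB
    C ↦ B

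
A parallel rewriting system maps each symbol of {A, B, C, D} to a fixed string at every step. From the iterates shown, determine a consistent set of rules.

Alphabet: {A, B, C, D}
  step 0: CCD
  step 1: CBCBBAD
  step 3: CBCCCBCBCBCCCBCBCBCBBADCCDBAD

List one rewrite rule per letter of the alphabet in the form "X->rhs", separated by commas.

  step 0 ⇒ step 1: CCD ⇒ CB·CB·BAD
    C ↦ CB
    D ↦ BAD
    A ↦ D  (constrained at step 1)
    B ↦ CC  (constrained at step 1)

A->D, B->CC, C->CB, D->BAD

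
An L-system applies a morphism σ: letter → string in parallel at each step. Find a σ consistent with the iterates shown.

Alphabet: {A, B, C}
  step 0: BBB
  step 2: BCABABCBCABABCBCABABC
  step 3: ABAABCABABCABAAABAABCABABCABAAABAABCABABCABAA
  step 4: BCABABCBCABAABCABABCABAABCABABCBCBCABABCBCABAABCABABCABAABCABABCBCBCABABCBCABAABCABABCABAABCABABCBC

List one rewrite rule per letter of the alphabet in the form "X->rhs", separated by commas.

  step 3 ⇒ step 4: ABAABCABABCABAAABAABCABABCABAAABAABCABABCABAA ⇒ BC·ABA·BC·BC·ABA·A·BC·ABA·BC·ABA·A·BC·ABA·BC·BC·BC·ABA·BC·BC·ABA·A·BC·ABA·BC·ABA·A·BC·ABA·BC·BC·BC·ABA·BC·BC·ABA·A·BC·ABA·BC·ABA·A·BC·ABA·BC·BC
    A ↦ BC
    B ↦ ABA
    C ↦ A

A->BC, B->ABA, C->A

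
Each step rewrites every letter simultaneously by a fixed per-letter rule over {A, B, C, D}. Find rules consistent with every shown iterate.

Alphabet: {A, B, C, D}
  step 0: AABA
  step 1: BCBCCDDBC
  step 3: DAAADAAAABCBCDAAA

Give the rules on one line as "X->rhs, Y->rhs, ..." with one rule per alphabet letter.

  step 0 ⇒ step 1: AABA ⇒ BC·BC·CDD·BC
    A ↦ BC
    B ↦ CDD
    C ↦ D  (constrained at step 1)
    D ↦ A  (constrained at step 1)

A->BC, B->CDD, C->D, D->A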